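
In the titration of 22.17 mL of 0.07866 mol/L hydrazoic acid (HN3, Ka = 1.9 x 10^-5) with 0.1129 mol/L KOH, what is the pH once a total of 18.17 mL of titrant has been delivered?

11.88

n(acid) = 0.07866 x 0.02217 = 0.001744 mol; n(KOH) added = 0.1129 x 0.01817 = 0.002051 mol.
Base is in excess by 0.002051 - 0.001744 = 0.0003075 mol in a total volume of 0.04034 L.
[OH^-] = 0.0003075/0.04034 = 0.007623 M, so pOH = 2.12 and pH = 14.00 - 2.12 = 11.88.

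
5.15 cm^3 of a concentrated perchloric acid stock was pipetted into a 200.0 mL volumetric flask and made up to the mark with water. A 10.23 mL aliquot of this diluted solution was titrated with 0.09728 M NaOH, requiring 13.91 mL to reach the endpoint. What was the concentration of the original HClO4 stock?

n(NaOH) = 0.09728 x 0.01391 = 0.001353 mol.
n(HClO4) in the aliquot = 0.001353 mol.
[diluted HClO4] = 0.001353 / 0.01023 = 0.1323 M.
Dilution factor = 200.0/5.150 = 38.83, so [stock] = 0.1323 x 38.83 = 5.14 M.

5.14 M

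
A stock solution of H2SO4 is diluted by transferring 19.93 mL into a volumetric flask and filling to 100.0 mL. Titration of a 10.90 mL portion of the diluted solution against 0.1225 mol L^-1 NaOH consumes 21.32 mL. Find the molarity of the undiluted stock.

n(NaOH) = 0.1225 x 0.02132 = 0.002612 mol.
n(H2SO4) in the aliquot = 0.002612 x 1/2 = 0.001306 mol.
[diluted H2SO4] = 0.001306 / 0.01090 = 0.1198 M.
Dilution factor = 100.0/19.93 = 5.018, so [stock] = 0.1198 x 5.018 = 0.601 M.

0.601 M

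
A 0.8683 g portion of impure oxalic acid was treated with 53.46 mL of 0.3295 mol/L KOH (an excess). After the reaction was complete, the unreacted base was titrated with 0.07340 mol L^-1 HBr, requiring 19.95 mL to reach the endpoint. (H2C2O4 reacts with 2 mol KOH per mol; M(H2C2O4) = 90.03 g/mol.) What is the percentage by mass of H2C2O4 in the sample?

Total n(KOH) added = 0.3295 x 0.05346 = 0.01762 mol.
n(HBr) used = 0.07340 x 0.01995 = 0.001464 mol, which equals the excess n(KOH).
So n(KOH) consumed by the sample = 0.01762 - 0.001464 = 0.01615 mol.
n(H2C2O4) = 0.01615 / 2 = 0.008075 mol.
mass H2C2O4 = 0.008075 x 90.03 = 0.7270 g, so %H2C2O4 = 0.7270/0.8683 x 100 = 83.7%.

83.7%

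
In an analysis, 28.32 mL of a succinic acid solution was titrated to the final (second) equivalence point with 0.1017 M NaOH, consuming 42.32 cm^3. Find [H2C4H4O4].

n(NaOH) = 0.1017 x 0.04232 = 0.004304 mol.
At the final (second) equivalence point, 2 mol OH^- react per mol H2C4H4O4, so n(H2C4H4O4) = 0.004304 / 2 = 0.002152 mol.
[H2C4H4O4] = 0.002152 / 0.02832 L = 0.0760 M.

0.0760 M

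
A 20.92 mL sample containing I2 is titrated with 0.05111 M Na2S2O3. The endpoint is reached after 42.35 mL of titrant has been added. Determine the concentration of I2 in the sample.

n(Na2S2O3) = 0.05111 x 0.04235 = 0.002165 mol.
From the balanced equation, 2 mol Na2S2O3 reacts with 1 mol I2, so n(I2) = 0.002165 x 1/2 = 0.001082 mol.
[I2] = 0.001082 / 0.02092 L = 0.0517 M.

0.0517 M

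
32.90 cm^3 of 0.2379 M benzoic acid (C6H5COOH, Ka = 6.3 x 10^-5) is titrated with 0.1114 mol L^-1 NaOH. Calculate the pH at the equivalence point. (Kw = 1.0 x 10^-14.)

n(C6H5COOH) = 0.2379 x 0.03290 = 0.007827 mol; V(NaOH) at equivalence = 0.007827/0.1114 = 0.07026 L.
At equivalence all the acid is converted to C6H5COO-; total volume = 0.03290 + 0.07026 = 0.1032 L, so [C6H5COO-] = 0.007827/0.1032 = 0.07587 M.
Kb = Kw/Ka = 1.0e-14 / 6.3 x 10^-5 = 1.59e-10.
[OH^-] = sqrt(Kb x [C6H5COO-]) = sqrt(1.59e-10 x 0.07587) = 3.47e-6 M.
pOH = 5.46, so pH = 14.00 - 5.46 = 8.54.

8.54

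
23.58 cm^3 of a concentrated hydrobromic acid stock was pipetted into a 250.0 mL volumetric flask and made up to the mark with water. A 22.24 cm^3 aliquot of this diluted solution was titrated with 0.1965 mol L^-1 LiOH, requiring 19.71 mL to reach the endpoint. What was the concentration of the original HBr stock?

1.85 M

n(LiOH) = 0.1965 x 0.01971 = 0.003873 mol.
n(HBr) in the aliquot = 0.003873 mol.
[diluted HBr] = 0.003873 / 0.02224 = 0.1741 M.
Dilution factor = 250.0/23.58 = 10.60, so [stock] = 0.1741 x 10.60 = 1.85 M.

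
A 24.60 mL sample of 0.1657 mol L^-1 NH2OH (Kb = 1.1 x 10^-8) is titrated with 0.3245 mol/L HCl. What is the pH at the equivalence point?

3.50

n(NH2OH) = 0.1657 x 0.02460 = 0.004076 mol; V(HCl) at equivalence = 0.004076/0.3245 = 0.01256 L.
At equivalence the base is fully converted to NH3OH+; total volume = 0.03716 L, so [NH3OH+] = 0.004076/0.03716 = 0.1097 M.
Ka(NH3OH+) = Kw/Kb = 1.0e-14 / 1.1 x 10^-8 = 9.09e-7.
[H^+] = sqrt(Ka x [NH3OH+]) = sqrt(9.09e-7 x 0.1097) = 0.000316 M.
pH = -log(0.000316) = 3.50.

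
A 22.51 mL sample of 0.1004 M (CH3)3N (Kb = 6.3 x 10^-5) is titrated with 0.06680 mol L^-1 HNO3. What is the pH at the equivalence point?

n((CH3)3N) = 0.1004 x 0.02251 = 0.002260 mol; V(HNO3) at equivalence = 0.002260/0.06680 = 0.03383 L.
At equivalence the base is fully converted to (CH3)3NH+; total volume = 0.05634 L, so [(CH3)3NH+] = 0.002260/0.05634 = 0.04011 M.
Ka((CH3)3NH+) = Kw/Kb = 1.0e-14 / 6.3 x 10^-5 = 1.59e-10.
[H^+] = sqrt(Ka x [(CH3)3NH+]) = sqrt(1.59e-10 x 0.04011) = 2.52e-6 M.
pH = -log(2.52e-6) = 5.60.

5.60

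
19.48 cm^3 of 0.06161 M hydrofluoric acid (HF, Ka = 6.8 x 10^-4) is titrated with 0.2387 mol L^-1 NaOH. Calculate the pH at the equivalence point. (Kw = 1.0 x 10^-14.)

7.93

n(HF) = 0.06161 x 0.01948 = 0.001200 mol; V(NaOH) at equivalence = 0.001200/0.2387 = 0.005028 L.
At equivalence all the acid is converted to F-; total volume = 0.01948 + 0.005028 = 0.02451 L, so [F-] = 0.001200/0.02451 = 0.04897 M.
Kb = Kw/Ka = 1.0e-14 / 6.8 x 10^-4 = 1.47e-11.
[OH^-] = sqrt(Kb x [F-]) = sqrt(1.47e-11 x 0.04897) = 8.49e-7 M.
pOH = 6.07, so pH = 14.00 - 6.07 = 7.93.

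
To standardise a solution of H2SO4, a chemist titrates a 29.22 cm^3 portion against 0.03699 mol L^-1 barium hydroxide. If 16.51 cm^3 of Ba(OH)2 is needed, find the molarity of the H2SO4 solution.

n(Ba(OH)2) delivered = 0.03699 x 0.01651 = 0.0006107 mol.
For a 1:1 reaction, n(H2SO4) = 0.0006107 mol.
[H2SO4] = 0.0006107 mol / 0.02922 L = 0.0209 M.

0.0209 M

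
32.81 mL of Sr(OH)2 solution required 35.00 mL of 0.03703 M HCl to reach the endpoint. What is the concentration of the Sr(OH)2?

n(HCl) delivered = 0.03703 x 0.03500 = 0.001296 mol.
The reaction is 1 Sr(OH)2 + 2 HCl, so n(Sr(OH)2) = 0.001296 x 1/2 = 0.0006480 mol.
[Sr(OH)2] = 0.0006480 mol / 0.03281 L = 0.0198 M.

0.0198 M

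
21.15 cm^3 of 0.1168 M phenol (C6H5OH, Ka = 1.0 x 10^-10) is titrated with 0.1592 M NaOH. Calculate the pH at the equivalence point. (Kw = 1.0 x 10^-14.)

11.41

n(C6H5OH) = 0.1168 x 0.02115 = 0.002470 mol; V(NaOH) at equivalence = 0.002470/0.1592 = 0.01552 L.
At equivalence all the acid is converted to C6H5O-; total volume = 0.02115 + 0.01552 = 0.03667 L, so [C6H5O-] = 0.002470/0.03667 = 0.06737 M.
Kb = Kw/Ka = 1.0e-14 / 1.0 x 10^-10 = 0.000100.
[OH^-] = sqrt(Kb x [C6H5O-]) = sqrt(0.000100 x 0.06737) = 0.00260 M.
pOH = 2.59, so pH = 14.00 - 2.59 = 11.41.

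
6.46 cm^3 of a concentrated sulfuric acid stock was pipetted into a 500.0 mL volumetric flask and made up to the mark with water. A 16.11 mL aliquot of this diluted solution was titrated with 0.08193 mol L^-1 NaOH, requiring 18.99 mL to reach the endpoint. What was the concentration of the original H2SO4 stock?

3.74 M

n(NaOH) = 0.08193 x 0.01899 = 0.001556 mol.
n(H2SO4) in the aliquot = 0.001556 x 1/2 = 0.0007779 mol.
[diluted H2SO4] = 0.0007779 / 0.01611 = 0.04829 M.
Dilution factor = 500.0/6.460 = 77.40, so [stock] = 0.04829 x 77.40 = 3.74 M.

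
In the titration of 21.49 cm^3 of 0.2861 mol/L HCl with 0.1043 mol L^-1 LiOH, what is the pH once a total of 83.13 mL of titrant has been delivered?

n(acid) = 0.2861 x 0.02149 = 0.006148 mol; n(LiOH) added = 0.1043 x 0.08313 = 0.008670 mol.
Base is in excess by 0.008670 - 0.006148 = 0.002522 mol in a total volume of 0.1046 L.
[OH^-] = 0.002522/0.1046 = 0.02411 M, so pOH = 1.62 and pH = 14.00 - 1.62 = 12.38.

12.38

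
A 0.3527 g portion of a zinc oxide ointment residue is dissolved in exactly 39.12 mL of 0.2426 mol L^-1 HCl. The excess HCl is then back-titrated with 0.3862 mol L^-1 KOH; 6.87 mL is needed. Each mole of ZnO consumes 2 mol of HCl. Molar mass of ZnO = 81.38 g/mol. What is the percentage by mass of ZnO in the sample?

78.9%

Total n(HCl) added = 0.2426 x 0.03912 = 0.009491 mol.
n(KOH) used = 0.3862 x 0.006870 = 0.002653 mol, which equals the excess n(HCl).
So n(HCl) consumed by the sample = 0.009491 - 0.002653 = 0.006837 mol.
n(ZnO) = 0.006837 / 2 = 0.003419 mol.
mass ZnO = 0.003419 x 81.38 = 0.2782 g, so %ZnO = 0.2782/0.3527 x 100 = 78.9%.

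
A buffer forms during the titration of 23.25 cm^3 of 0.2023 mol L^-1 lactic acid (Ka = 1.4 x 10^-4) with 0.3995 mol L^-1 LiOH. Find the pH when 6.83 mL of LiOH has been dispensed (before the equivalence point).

Initial n(HC3H5O3) = 0.2023 x 0.02325 = 0.004703 mol.
n(LiOH) added = 0.3995 x 0.006830 = 0.002729 mol, converting that many moles of HC3H5O3 to C3H5O3-.
Remaining n(HC3H5O3) = 0.001975 mol; n(C3H5O3-) = 0.002729 mol.
By Henderson-Hasselbalch, pH = pKa + log([A^-]/[HA]) = 3.85 + log(0.002729/0.001975) = 3.85 + (+0.14) = 3.99.

3.99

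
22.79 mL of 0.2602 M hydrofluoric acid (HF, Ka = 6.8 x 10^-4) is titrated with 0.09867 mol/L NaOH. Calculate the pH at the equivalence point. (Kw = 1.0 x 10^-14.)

n(HF) = 0.2602 x 0.02279 = 0.005930 mol; V(NaOH) at equivalence = 0.005930/0.09867 = 0.06010 L.
At equivalence all the acid is converted to F-; total volume = 0.02279 + 0.06010 = 0.08289 L, so [F-] = 0.005930/0.08289 = 0.07154 M.
Kb = Kw/Ka = 1.0e-14 / 6.8 x 10^-4 = 1.47e-11.
[OH^-] = sqrt(Kb x [F-]) = sqrt(1.47e-11 x 0.07154) = 1.03e-6 M.
pOH = 5.99, so pH = 14.00 - 5.99 = 8.01.

8.01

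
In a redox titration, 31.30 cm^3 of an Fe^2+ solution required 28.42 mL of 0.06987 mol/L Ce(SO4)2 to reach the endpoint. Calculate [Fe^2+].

n(Ce(SO4)2) = 0.06987 x 0.02842 = 0.001986 mol.
From the balanced equation, 1 mol Ce(SO4)2 reacts with 1 mol Fe^2+, so n(Fe^2+) = 0.001986 x 1/1 = 0.001986 mol.
[Fe^2+] = 0.001986 / 0.03130 L = 0.0634 M.

0.0634 M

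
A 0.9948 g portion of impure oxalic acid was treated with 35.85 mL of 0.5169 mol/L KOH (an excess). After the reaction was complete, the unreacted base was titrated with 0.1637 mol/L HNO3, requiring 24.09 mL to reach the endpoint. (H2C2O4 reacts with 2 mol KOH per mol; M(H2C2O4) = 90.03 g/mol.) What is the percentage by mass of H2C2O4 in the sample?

66.0%

Total n(KOH) added = 0.5169 x 0.03585 = 0.01853 mol.
n(HNO3) used = 0.1637 x 0.02409 = 0.003944 mol, which equals the excess n(KOH).
So n(KOH) consumed by the sample = 0.01853 - 0.003944 = 0.01459 mol.
n(H2C2O4) = 0.01459 / 2 = 0.007294 mol.
mass H2C2O4 = 0.007294 x 90.03 = 0.6566 g, so %H2C2O4 = 0.6566/0.9948 x 100 = 66.0%.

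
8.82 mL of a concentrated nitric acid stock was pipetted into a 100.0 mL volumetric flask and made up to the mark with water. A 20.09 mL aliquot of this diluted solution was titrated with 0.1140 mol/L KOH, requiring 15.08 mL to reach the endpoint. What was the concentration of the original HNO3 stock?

0.970 M

n(KOH) = 0.1140 x 0.01508 = 0.001719 mol.
n(HNO3) in the aliquot = 0.001719 mol.
[diluted HNO3] = 0.001719 / 0.02009 = 0.08557 M.
Dilution factor = 100.0/8.820 = 11.34, so [stock] = 0.08557 x 11.34 = 0.970 M.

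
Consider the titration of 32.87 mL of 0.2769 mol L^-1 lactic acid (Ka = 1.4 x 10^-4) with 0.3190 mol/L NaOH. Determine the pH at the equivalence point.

8.51

n(HC3H5O3) = 0.2769 x 0.03287 = 0.009102 mol; V(NaOH) at equivalence = 0.009102/0.3190 = 0.02853 L.
At equivalence all the acid is converted to C3H5O3-; total volume = 0.03287 + 0.02853 = 0.06140 L, so [C3H5O3-] = 0.009102/0.06140 = 0.1482 M.
Kb = Kw/Ka = 1.0e-14 / 1.4 x 10^-4 = 7.14e-11.
[OH^-] = sqrt(Kb x [C3H5O3-]) = sqrt(7.14e-11 x 0.1482) = 3.25e-6 M.
pOH = 5.49, so pH = 14.00 - 5.49 = 8.51.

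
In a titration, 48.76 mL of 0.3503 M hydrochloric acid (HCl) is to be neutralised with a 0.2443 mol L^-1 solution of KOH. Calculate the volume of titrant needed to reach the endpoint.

n(HCl) = 0.3503 mol/L x 0.04876 L = 0.01708 mol.
At equivalence n(KOH) = n(HCl) = 0.01708 mol.
V(KOH) = 0.01708 / 0.2443 = 0.06992 L = 69.9 mL.

69.9 mL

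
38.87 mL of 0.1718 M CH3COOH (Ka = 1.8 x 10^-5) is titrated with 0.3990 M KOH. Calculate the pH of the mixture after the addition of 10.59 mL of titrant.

Initial n(CH3COOH) = 0.1718 x 0.03887 = 0.006678 mol.
n(KOH) added = 0.3990 x 0.01059 = 0.004225 mol, converting that many moles of CH3COOH to CH3COO-.
Remaining n(CH3COOH) = 0.002452 mol; n(CH3COO-) = 0.004225 mol.
By Henderson-Hasselbalch, pH = pKa + log([A^-]/[HA]) = 4.74 + log(0.004225/0.002452) = 4.74 + (+0.24) = 4.98.

4.98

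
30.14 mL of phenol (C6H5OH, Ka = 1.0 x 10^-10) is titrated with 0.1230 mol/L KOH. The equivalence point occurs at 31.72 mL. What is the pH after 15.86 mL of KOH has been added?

10.00

15.86 mL is exactly half the equivalence volume (31.72/2), i.e. the half-equivalence point.
There, n(HA) = n(A^-), so pH = pKa = -log(1.0 x 10^-10) = 10.00.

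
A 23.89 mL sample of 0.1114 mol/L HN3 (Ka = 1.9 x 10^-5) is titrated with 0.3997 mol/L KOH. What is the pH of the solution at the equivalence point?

8.83

n(HN3) = 0.1114 x 0.02389 = 0.002661 mol; V(KOH) at equivalence = 0.002661/0.3997 = 0.006658 L.
At equivalence all the acid is converted to N3-; total volume = 0.02389 + 0.006658 = 0.03055 L, so [N3-] = 0.002661/0.03055 = 0.08712 M.
Kb = Kw/Ka = 1.0e-14 / 1.9 x 10^-5 = 5.26e-10.
[OH^-] = sqrt(Kb x [N3-]) = sqrt(5.26e-10 x 0.08712) = 6.77e-6 M.
pOH = 5.17, so pH = 14.00 - 5.17 = 8.83.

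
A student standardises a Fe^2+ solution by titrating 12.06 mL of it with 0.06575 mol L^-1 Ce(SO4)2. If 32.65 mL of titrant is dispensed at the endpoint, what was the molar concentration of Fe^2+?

0.178 M

n(Ce(SO4)2) = 0.06575 x 0.03265 = 0.002147 mol.
From the balanced equation, 1 mol Ce(SO4)2 reacts with 1 mol Fe^2+, so n(Fe^2+) = 0.002147 x 1/1 = 0.002147 mol.
[Fe^2+] = 0.002147 / 0.01206 L = 0.178 M.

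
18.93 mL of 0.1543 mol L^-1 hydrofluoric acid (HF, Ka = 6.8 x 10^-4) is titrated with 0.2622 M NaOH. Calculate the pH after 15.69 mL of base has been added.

12.54

n(acid) = 0.1543 x 0.01893 = 0.002921 mol; n(NaOH) added = 0.2622 x 0.01569 = 0.004114 mol.
Base is in excess by 0.004114 - 0.002921 = 0.001193 mol in a total volume of 0.03462 L.
[OH^-] = 0.001193/0.03462 = 0.03446 M, so pOH = 1.46 and pH = 14.00 - 1.46 = 12.54.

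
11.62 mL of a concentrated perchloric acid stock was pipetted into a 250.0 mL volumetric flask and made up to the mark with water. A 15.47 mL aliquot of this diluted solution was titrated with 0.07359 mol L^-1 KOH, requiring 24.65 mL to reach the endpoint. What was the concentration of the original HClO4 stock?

n(KOH) = 0.07359 x 0.02465 = 0.001814 mol.
n(HClO4) in the aliquot = 0.001814 mol.
[diluted HClO4] = 0.001814 / 0.01547 = 0.1173 M.
Dilution factor = 250.0/11.62 = 21.51, so [stock] = 0.1173 x 21.51 = 2.52 M.

2.52 M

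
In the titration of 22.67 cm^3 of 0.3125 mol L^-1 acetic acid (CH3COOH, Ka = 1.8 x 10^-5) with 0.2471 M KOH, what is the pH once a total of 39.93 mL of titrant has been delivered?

12.65

n(acid) = 0.3125 x 0.02267 = 0.007084 mol; n(KOH) added = 0.2471 x 0.03993 = 0.009867 mol.
Base is in excess by 0.009867 - 0.007084 = 0.002782 mol in a total volume of 0.06260 L.
[OH^-] = 0.002782/0.06260 = 0.04445 M, so pOH = 1.35 and pH = 14.00 - 1.35 = 12.65.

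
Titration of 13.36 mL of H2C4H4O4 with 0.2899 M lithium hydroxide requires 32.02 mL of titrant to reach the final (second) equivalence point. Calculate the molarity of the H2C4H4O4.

n(LiOH) = 0.2899 x 0.03202 = 0.009283 mol.
At the final (second) equivalence point, 2 mol OH^- react per mol H2C4H4O4, so n(H2C4H4O4) = 0.009283 / 2 = 0.004641 mol.
[H2C4H4O4] = 0.004641 / 0.01336 L = 0.347 M.

0.347 M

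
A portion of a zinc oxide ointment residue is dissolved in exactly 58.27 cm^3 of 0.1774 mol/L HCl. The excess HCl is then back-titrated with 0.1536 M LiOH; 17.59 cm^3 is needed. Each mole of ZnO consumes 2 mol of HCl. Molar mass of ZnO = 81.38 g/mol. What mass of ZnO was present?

0.311 g

Total n(HCl) added = 0.1774 x 0.05827 = 0.01034 mol.
n(LiOH) used = 0.1536 x 0.01759 = 0.002702 mol, which equals the excess n(HCl).
So n(HCl) consumed by the sample = 0.01034 - 0.002702 = 0.007635 mol.
n(ZnO) = 0.007635 / 2 = 0.003818 mol.
mass = 0.003818 mol x 81.38 g/mol = 0.311 g.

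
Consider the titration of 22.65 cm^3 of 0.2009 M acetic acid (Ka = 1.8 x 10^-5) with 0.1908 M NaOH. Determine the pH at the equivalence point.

n(CH3COOH) = 0.2009 x 0.02265 = 0.004550 mol; V(NaOH) at equivalence = 0.004550/0.1908 = 0.02385 L.
At equivalence all the acid is converted to CH3COO-; total volume = 0.02265 + 0.02385 = 0.04650 L, so [CH3COO-] = 0.004550/0.04650 = 0.09786 M.
Kb = Kw/Ka = 1.0e-14 / 1.8 x 10^-5 = 5.56e-10.
[OH^-] = sqrt(Kb x [CH3COO-]) = sqrt(5.56e-10 x 0.09786) = 7.37e-6 M.
pOH = 5.13, so pH = 14.00 - 5.13 = 8.87.

8.87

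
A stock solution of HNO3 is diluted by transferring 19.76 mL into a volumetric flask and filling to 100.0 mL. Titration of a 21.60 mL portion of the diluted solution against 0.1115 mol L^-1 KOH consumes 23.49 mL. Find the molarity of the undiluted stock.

0.614 M

n(KOH) = 0.1115 x 0.02349 = 0.002619 mol.
n(HNO3) in the aliquot = 0.002619 mol.
[diluted HNO3] = 0.002619 / 0.02160 = 0.1213 M.
Dilution factor = 100.0/19.76 = 5.061, so [stock] = 0.1213 x 5.061 = 0.614 M.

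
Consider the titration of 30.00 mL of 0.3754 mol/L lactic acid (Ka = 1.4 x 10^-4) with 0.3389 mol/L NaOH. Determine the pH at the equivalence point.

8.55

n(HC3H5O3) = 0.3754 x 0.03000 = 0.01126 mol; V(NaOH) at equivalence = 0.01126/0.3389 = 0.03323 L.
At equivalence all the acid is converted to C3H5O3-; total volume = 0.03000 + 0.03323 = 0.06323 L, so [C3H5O3-] = 0.01126/0.06323 = 0.1781 M.
Kb = Kw/Ka = 1.0e-14 / 1.4 x 10^-4 = 7.14e-11.
[OH^-] = sqrt(Kb x [C3H5O3-]) = sqrt(7.14e-11 x 0.1781) = 3.57e-6 M.
pOH = 5.45, so pH = 14.00 - 5.45 = 8.55.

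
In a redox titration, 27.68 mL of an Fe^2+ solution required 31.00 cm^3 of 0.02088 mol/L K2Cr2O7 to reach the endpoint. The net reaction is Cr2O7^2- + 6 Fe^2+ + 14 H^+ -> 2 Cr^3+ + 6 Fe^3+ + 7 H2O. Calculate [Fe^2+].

n(K2Cr2O7) = 0.02088 x 0.03100 = 0.0006473 mol.
From the balanced equation, 1 mol K2Cr2O7 reacts with 6 mol Fe^2+, so n(Fe^2+) = 0.0006473 x 6/1 = 0.003884 mol.
[Fe^2+] = 0.003884 / 0.02768 L = 0.140 M.

0.140 M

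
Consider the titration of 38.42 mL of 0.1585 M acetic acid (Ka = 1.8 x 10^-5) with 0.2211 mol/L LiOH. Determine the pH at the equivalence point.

8.86

n(CH3COOH) = 0.1585 x 0.03842 = 0.006090 mol; V(LiOH) at equivalence = 0.006090/0.2211 = 0.02754 L.
At equivalence all the acid is converted to CH3COO-; total volume = 0.03842 + 0.02754 = 0.06596 L, so [CH3COO-] = 0.006090/0.06596 = 0.09232 M.
Kb = Kw/Ka = 1.0e-14 / 1.8 x 10^-5 = 5.56e-10.
[OH^-] = sqrt(Kb x [CH3COO-]) = sqrt(5.56e-10 x 0.09232) = 7.16e-6 M.
pOH = 5.14, so pH = 14.00 - 5.14 = 8.86.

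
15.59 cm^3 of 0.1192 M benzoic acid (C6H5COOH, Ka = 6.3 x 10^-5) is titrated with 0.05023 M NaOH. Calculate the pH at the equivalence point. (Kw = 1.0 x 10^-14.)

8.37

n(C6H5COOH) = 0.1192 x 0.01559 = 0.001858 mol; V(NaOH) at equivalence = 0.001858/0.05023 = 0.03700 L.
At equivalence all the acid is converted to C6H5COO-; total volume = 0.01559 + 0.03700 = 0.05259 L, so [C6H5COO-] = 0.001858/0.05259 = 0.03534 M.
Kb = Kw/Ka = 1.0e-14 / 6.3 x 10^-5 = 1.59e-10.
[OH^-] = sqrt(Kb x [C6H5COO-]) = sqrt(1.59e-10 x 0.03534) = 2.37e-6 M.
pOH = 5.63, so pH = 14.00 - 5.63 = 8.37.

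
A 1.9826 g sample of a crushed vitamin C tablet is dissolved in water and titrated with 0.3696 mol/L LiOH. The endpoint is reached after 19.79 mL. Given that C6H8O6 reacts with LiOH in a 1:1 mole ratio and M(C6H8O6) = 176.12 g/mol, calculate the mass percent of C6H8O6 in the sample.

65.0%

n(LiOH) = 0.3696 x 0.01979 = 0.007314 mol.
n(C6H8O6) = 0.007314 / 1 = 0.007314 mol.
mass of C6H8O6 = 0.007314 x 176.12 = 1.288 g.
% purity = 1.288 / 1.9826 x 100 = 65.0%.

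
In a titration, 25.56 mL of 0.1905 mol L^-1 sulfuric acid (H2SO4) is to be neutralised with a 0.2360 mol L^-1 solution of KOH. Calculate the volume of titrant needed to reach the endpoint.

41.3 mL

n(H2SO4) = 0.1905 mol/L x 0.02556 L = 0.004869 mol.
The neutralisation is 1 H2SO4 : 2 KOH, so n(KOH) = 0.004869 x 2/1 = 0.009738 mol.
V(KOH) = 0.009738 / 0.2360 = 0.04126 L = 41.3 mL.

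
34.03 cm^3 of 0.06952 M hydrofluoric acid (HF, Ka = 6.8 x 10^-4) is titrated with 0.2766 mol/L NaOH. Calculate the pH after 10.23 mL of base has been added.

n(acid) = 0.06952 x 0.03403 = 0.002366 mol; n(NaOH) added = 0.2766 x 0.01023 = 0.002830 mol.
Base is in excess by 0.002830 - 0.002366 = 0.0004639 mol in a total volume of 0.04426 L.
[OH^-] = 0.0004639/0.04426 = 0.01048 M, so pOH = 1.98 and pH = 14.00 - 1.98 = 12.02.

12.02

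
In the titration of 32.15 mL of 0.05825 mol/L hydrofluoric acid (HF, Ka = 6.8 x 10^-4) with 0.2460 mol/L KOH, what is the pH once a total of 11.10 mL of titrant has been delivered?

12.30

n(acid) = 0.05825 x 0.03215 = 0.001873 mol; n(KOH) added = 0.2460 x 0.01110 = 0.002731 mol.
Base is in excess by 0.002731 - 0.001873 = 0.0008579 mol in a total volume of 0.04325 L.
[OH^-] = 0.0008579/0.04325 = 0.01983 M, so pOH = 1.70 and pH = 14.00 - 1.70 = 12.30.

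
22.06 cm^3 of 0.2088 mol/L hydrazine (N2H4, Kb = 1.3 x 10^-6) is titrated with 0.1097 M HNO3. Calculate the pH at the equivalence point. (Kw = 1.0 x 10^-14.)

4.63

n(N2H4) = 0.2088 x 0.02206 = 0.004606 mol; V(HNO3) at equivalence = 0.004606/0.1097 = 0.04199 L.
At equivalence the base is fully converted to N2H5+; total volume = 0.06405 L, so [N2H5+] = 0.004606/0.06405 = 0.07192 M.
Ka(N2H5+) = Kw/Kb = 1.0e-14 / 1.3 x 10^-6 = 7.69e-9.
[H^+] = sqrt(Ka x [N2H5+]) = sqrt(7.69e-9 x 0.07192) = 2.35e-5 M.
pH = -log(2.35e-5) = 4.63.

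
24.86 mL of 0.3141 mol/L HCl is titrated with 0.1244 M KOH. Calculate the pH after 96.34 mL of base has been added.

12.54

n(acid) = 0.3141 x 0.02486 = 0.007809 mol; n(KOH) added = 0.1244 x 0.09634 = 0.01198 mol.
Base is in excess by 0.01198 - 0.007809 = 0.004176 mol in a total volume of 0.1212 L.
[OH^-] = 0.004176/0.1212 = 0.03446 M, so pOH = 1.46 and pH = 14.00 - 1.46 = 12.54.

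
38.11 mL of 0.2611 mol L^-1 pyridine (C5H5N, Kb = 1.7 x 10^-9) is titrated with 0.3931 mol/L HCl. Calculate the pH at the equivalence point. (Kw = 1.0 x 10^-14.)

3.02

n(C5H5N) = 0.2611 x 0.03811 = 0.009951 mol; V(HCl) at equivalence = 0.009951/0.3931 = 0.02531 L.
At equivalence the base is fully converted to C5H5NH+; total volume = 0.06342 L, so [C5H5NH+] = 0.009951/0.06342 = 0.1569 M.
Ka(C5H5NH+) = Kw/Kb = 1.0e-14 / 1.7 x 10^-9 = 5.88e-6.
[H^+] = sqrt(Ka x [C5H5NH+]) = sqrt(5.88e-6 x 0.1569) = 0.000961 M.
pH = -log(0.000961) = 3.02.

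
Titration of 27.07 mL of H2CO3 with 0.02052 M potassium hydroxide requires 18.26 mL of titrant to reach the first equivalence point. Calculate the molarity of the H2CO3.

0.0138 M

n(KOH) = 0.02052 x 0.01826 = 0.0003747 mol.
At the first equivalence point, 1 mol OH^- react per mol H2CO3, so n(H2CO3) = 0.0003747 / 1 = 0.0003747 mol.
[H2CO3] = 0.0003747 / 0.02707 L = 0.0138 M.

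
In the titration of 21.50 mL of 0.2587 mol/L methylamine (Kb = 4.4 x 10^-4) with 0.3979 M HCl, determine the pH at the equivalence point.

n(CH3NH2) = 0.2587 x 0.02150 = 0.005562 mol; V(HCl) at equivalence = 0.005562/0.3979 = 0.01398 L.
At equivalence the base is fully converted to CH3NH3+; total volume = 0.03548 L, so [CH3NH3+] = 0.005562/0.03548 = 0.1568 M.
Ka(CH3NH3+) = Kw/Kb = 1.0e-14 / 4.4 x 10^-4 = 2.27e-11.
[H^+] = sqrt(Ka x [CH3NH3+]) = sqrt(2.27e-11 x 0.1568) = 1.89e-6 M.
pH = -log(1.89e-6) = 5.72.

5.72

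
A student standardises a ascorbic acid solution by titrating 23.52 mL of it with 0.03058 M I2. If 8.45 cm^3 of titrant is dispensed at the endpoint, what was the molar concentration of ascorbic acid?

n(I2) = 0.03058 x 0.008450 = 0.0002584 mol.
From the balanced equation, 1 mol I2 reacts with 1 mol ascorbic acid, so n(ascorbic acid) = 0.0002584 x 1/1 = 0.0002584 mol.
[ascorbic acid] = 0.0002584 / 0.02352 L = 0.0110 M.

0.0110 M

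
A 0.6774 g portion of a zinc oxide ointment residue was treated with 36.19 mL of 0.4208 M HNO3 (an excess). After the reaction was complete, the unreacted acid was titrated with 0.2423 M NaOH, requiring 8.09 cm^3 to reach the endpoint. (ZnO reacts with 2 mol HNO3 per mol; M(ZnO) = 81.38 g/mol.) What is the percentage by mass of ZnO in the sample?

79.7%

Total n(HNO3) added = 0.4208 x 0.03619 = 0.01523 mol.
n(NaOH) used = 0.2423 x 0.008090 = 0.001960 mol, which equals the excess n(HNO3).
So n(HNO3) consumed by the sample = 0.01523 - 0.001960 = 0.01327 mol.
n(ZnO) = 0.01327 / 2 = 0.006634 mol.
mass ZnO = 0.006634 x 81.38 = 0.5399 g, so %ZnO = 0.5399/0.6774 x 100 = 79.7%.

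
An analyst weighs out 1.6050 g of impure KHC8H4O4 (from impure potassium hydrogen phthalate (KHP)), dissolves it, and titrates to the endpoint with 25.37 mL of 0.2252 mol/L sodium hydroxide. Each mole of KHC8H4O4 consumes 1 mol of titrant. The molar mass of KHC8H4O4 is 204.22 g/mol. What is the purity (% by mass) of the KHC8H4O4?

n(NaOH) = 0.2252 x 0.02537 = 0.005713 mol.
n(KHC8H4O4) = 0.005713 / 1 = 0.005713 mol.
mass of KHC8H4O4 = 0.005713 x 204.22 = 1.167 g.
% purity = 1.167 / 1.6050 x 100 = 72.7%.

72.7%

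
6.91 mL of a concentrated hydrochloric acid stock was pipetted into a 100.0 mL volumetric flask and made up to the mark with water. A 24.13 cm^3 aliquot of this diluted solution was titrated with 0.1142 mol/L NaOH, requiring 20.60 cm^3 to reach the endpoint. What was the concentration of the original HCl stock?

n(NaOH) = 0.1142 x 0.02060 = 0.002353 mol.
n(HCl) in the aliquot = 0.002353 mol.
[diluted HCl] = 0.002353 / 0.02413 = 0.09749 M.
Dilution factor = 100.0/6.910 = 14.47, so [stock] = 0.09749 x 14.47 = 1.41 M.

1.41 M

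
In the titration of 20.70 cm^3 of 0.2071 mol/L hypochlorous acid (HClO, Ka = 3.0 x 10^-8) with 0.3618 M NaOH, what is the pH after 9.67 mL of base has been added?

Initial n(HClO) = 0.2071 x 0.02070 = 0.004287 mol.
n(NaOH) added = 0.3618 x 0.009670 = 0.003499 mol, converting that many moles of HClO to ClO-.
Remaining n(HClO) = 0.0007884 mol; n(ClO-) = 0.003499 mol.
By Henderson-Hasselbalch, pH = pKa + log([A^-]/[HA]) = 7.52 + log(0.003499/0.0007884) = 7.52 + (+0.65) = 8.17.

8.17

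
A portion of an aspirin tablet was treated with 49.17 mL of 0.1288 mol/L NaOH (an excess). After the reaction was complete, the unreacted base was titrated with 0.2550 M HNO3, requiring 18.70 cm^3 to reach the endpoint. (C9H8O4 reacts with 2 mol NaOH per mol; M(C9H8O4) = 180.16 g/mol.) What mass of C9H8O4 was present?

Total n(NaOH) added = 0.1288 x 0.04917 = 0.006333 mol.
n(HNO3) used = 0.2550 x 0.01870 = 0.004768 mol, which equals the excess n(NaOH).
So n(NaOH) consumed by the sample = 0.006333 - 0.004768 = 0.001565 mol.
n(C9H8O4) = 0.001565 / 2 = 0.0007823 mol.
mass = 0.0007823 mol x 180.16 g/mol = 0.141 g.

0.141 g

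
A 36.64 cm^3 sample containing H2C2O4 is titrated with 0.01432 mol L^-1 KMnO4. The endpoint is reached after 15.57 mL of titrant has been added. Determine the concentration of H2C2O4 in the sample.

n(KMnO4) = 0.01432 x 0.01557 = 0.0002230 mol.
From the balanced equation, 2 mol KMnO4 reacts with 5 mol H2C2O4, so n(H2C2O4) = 0.0002230 x 5/2 = 0.0005574 mol.
[H2C2O4] = 0.0005574 / 0.03664 L = 0.0152 M.

0.0152 M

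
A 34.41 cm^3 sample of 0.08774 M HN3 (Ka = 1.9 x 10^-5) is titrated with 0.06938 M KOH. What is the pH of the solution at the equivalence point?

8.65

n(HN3) = 0.08774 x 0.03441 = 0.003019 mol; V(KOH) at equivalence = 0.003019/0.06938 = 0.04352 L.
At equivalence all the acid is converted to N3-; total volume = 0.03441 + 0.04352 = 0.07793 L, so [N3-] = 0.003019/0.07793 = 0.03874 M.
Kb = Kw/Ka = 1.0e-14 / 1.9 x 10^-5 = 5.26e-10.
[OH^-] = sqrt(Kb x [N3-]) = sqrt(5.26e-10 x 0.03874) = 4.52e-6 M.
pOH = 5.35, so pH = 14.00 - 5.35 = 8.65.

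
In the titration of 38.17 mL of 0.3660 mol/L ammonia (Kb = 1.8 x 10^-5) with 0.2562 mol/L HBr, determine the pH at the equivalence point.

n(NH3) = 0.3660 x 0.03817 = 0.01397 mol; V(HBr) at equivalence = 0.01397/0.2562 = 0.05453 L.
At equivalence the base is fully converted to NH4+; total volume = 0.09270 L, so [NH4+] = 0.01397/0.09270 = 0.1507 M.
Ka(NH4+) = Kw/Kb = 1.0e-14 / 1.8 x 10^-5 = 5.56e-10.
[H^+] = sqrt(Ka x [NH4+]) = sqrt(5.56e-10 x 0.1507) = 9.15e-6 M.
pH = -log(9.15e-6) = 5.04.

5.04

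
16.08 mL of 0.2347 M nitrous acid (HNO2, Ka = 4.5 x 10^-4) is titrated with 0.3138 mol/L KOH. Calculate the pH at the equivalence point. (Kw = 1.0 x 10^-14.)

n(HNO2) = 0.2347 x 0.01608 = 0.003774 mol; V(KOH) at equivalence = 0.003774/0.3138 = 0.01203 L.
At equivalence all the acid is converted to NO2-; total volume = 0.01608 + 0.01203 = 0.02811 L, so [NO2-] = 0.003774/0.02811 = 0.1343 M.
Kb = Kw/Ka = 1.0e-14 / 4.5 x 10^-4 = 2.22e-11.
[OH^-] = sqrt(Kb x [NO2-]) = sqrt(2.22e-11 x 0.1343) = 1.73e-6 M.
pOH = 5.76, so pH = 14.00 - 5.76 = 8.24.

8.24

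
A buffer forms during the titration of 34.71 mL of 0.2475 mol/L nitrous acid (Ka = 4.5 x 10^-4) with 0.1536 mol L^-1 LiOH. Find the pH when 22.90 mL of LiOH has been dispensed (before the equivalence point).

Initial n(HNO2) = 0.2475 x 0.03471 = 0.008591 mol.
n(LiOH) added = 0.1536 x 0.02290 = 0.003517 mol, converting that many moles of HNO2 to NO2-.
Remaining n(HNO2) = 0.005073 mol; n(NO2-) = 0.003517 mol.
By Henderson-Hasselbalch, pH = pKa + log([A^-]/[HA]) = 3.35 + log(0.003517/0.005073) = 3.35 + (-0.16) = 3.19.

3.19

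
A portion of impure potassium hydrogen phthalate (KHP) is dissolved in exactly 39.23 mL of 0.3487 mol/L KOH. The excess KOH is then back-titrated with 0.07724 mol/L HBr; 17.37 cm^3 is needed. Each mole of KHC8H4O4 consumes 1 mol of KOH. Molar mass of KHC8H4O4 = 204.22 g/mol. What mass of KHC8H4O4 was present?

Total n(KOH) added = 0.3487 x 0.03923 = 0.01368 mol.
n(HBr) used = 0.07724 x 0.01737 = 0.001342 mol, which equals the excess n(KOH).
So n(KOH) consumed by the sample = 0.01368 - 0.001342 = 0.01234 mol.
n(KHC8H4O4) = 0.01234 / 1 = 0.01234 mol.
mass = 0.01234 mol x 204.22 g/mol = 2.52 g.

2.52 g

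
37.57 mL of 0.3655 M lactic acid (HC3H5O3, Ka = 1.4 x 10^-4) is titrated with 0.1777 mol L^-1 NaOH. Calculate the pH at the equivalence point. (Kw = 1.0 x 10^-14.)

8.47

n(HC3H5O3) = 0.3655 x 0.03757 = 0.01373 mol; V(NaOH) at equivalence = 0.01373/0.1777 = 0.07728 L.
At equivalence all the acid is converted to C3H5O3-; total volume = 0.03757 + 0.07728 = 0.1148 L, so [C3H5O3-] = 0.01373/0.1148 = 0.1196 M.
Kb = Kw/Ka = 1.0e-14 / 1.4 x 10^-4 = 7.14e-11.
[OH^-] = sqrt(Kb x [C3H5O3-]) = sqrt(7.14e-11 x 0.1196) = 2.92e-6 M.
pOH = 5.53, so pH = 14.00 - 5.53 = 8.47.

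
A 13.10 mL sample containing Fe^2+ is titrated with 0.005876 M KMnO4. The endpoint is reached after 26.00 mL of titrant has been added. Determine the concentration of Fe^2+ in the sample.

0.0583 M

n(KMnO4) = 0.005876 x 0.02600 = 0.0001528 mol.
From the balanced equation, 1 mol KMnO4 reacts with 5 mol Fe^2+, so n(Fe^2+) = 0.0001528 x 5/1 = 0.0007639 mol.
[Fe^2+] = 0.0007639 / 0.01310 L = 0.0583 M.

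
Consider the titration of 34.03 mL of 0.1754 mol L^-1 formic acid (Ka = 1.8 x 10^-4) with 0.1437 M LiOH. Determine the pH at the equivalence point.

8.32

n(HCOOH) = 0.1754 x 0.03403 = 0.005969 mol; V(LiOH) at equivalence = 0.005969/0.1437 = 0.04154 L.
At equivalence all the acid is converted to HCOO-; total volume = 0.03403 + 0.04154 = 0.07557 L, so [HCOO-] = 0.005969/0.07557 = 0.07899 M.
Kb = Kw/Ka = 1.0e-14 / 1.8 x 10^-4 = 5.56e-11.
[OH^-] = sqrt(Kb x [HCOO-]) = sqrt(5.56e-11 x 0.07899) = 2.09e-6 M.
pOH = 5.68, so pH = 14.00 - 5.68 = 8.32.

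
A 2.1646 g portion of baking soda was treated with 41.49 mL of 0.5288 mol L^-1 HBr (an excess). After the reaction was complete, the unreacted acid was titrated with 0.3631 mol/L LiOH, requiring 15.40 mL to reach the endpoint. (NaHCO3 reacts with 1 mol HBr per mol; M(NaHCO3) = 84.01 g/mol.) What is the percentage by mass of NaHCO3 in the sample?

63.4%

Total n(HBr) added = 0.5288 x 0.04149 = 0.02194 mol.
n(LiOH) used = 0.3631 x 0.01540 = 0.005592 mol, which equals the excess n(HBr).
So n(HBr) consumed by the sample = 0.02194 - 0.005592 = 0.01635 mol.
n(NaHCO3) = 0.01635 / 1 = 0.01635 mol.
mass NaHCO3 = 0.01635 x 84.01 = 1.373 g, so %NaHCO3 = 1.373/2.1646 x 100 = 63.4%.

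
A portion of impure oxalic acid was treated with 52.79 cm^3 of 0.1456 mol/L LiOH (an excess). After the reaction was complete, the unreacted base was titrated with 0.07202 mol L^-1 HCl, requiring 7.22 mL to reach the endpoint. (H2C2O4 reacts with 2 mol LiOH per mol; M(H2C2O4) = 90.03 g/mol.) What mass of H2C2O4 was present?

Total n(LiOH) added = 0.1456 x 0.05279 = 0.007686 mol.
n(HCl) used = 0.07202 x 0.007220 = 0.0005200 mol, which equals the excess n(LiOH).
So n(LiOH) consumed by the sample = 0.007686 - 0.0005200 = 0.007166 mol.
n(H2C2O4) = 0.007166 / 2 = 0.003583 mol.
mass = 0.003583 mol x 90.03 g/mol = 0.323 g.

0.323 g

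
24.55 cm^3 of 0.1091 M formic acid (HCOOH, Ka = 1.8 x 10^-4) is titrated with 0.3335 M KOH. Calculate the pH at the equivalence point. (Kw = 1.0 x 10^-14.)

8.33

n(HCOOH) = 0.1091 x 0.02455 = 0.002678 mol; V(KOH) at equivalence = 0.002678/0.3335 = 0.008031 L.
At equivalence all the acid is converted to HCOO-; total volume = 0.02455 + 0.008031 = 0.03258 L, so [HCOO-] = 0.002678/0.03258 = 0.08221 M.
Kb = Kw/Ka = 1.0e-14 / 1.8 x 10^-4 = 5.56e-11.
[OH^-] = sqrt(Kb x [HCOO-]) = sqrt(5.56e-11 x 0.08221) = 2.14e-6 M.
pOH = 5.67, so pH = 14.00 - 5.67 = 8.33.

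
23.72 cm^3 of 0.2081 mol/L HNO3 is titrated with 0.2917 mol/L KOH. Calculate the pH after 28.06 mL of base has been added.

12.80

n(acid) = 0.2081 x 0.02372 = 0.004936 mol; n(KOH) added = 0.2917 x 0.02806 = 0.008185 mol.
Base is in excess by 0.008185 - 0.004936 = 0.003249 mol in a total volume of 0.05178 L.
[OH^-] = 0.003249/0.05178 = 0.06275 M, so pOH = 1.20 and pH = 14.00 - 1.20 = 12.80.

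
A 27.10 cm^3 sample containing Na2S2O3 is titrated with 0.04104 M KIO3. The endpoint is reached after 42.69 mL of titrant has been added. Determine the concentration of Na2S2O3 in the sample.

n(KIO3) = 0.04104 x 0.04269 = 0.001752 mol.
From the balanced equation, 1 mol KIO3 reacts with 6 mol Na2S2O3, so n(Na2S2O3) = 0.001752 x 6/1 = 0.01051 mol.
[Na2S2O3] = 0.01051 / 0.02710 L = 0.388 M.

0.388 M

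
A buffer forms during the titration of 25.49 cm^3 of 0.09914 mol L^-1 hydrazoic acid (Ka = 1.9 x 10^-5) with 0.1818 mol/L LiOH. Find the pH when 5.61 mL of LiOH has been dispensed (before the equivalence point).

4.55

Initial n(HN3) = 0.09914 x 0.02549 = 0.002527 mol.
n(LiOH) added = 0.1818 x 0.005610 = 0.001020 mol, converting that many moles of HN3 to N3-.
Remaining n(HN3) = 0.001507 mol; n(N3-) = 0.001020 mol.
By Henderson-Hasselbalch, pH = pKa + log([A^-]/[HA]) = 4.72 + log(0.001020/0.001507) = 4.72 + (-0.17) = 4.55.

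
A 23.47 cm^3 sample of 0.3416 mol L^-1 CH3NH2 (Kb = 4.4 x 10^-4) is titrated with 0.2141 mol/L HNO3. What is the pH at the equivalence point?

n(CH3NH2) = 0.3416 x 0.02347 = 0.008017 mol; V(HNO3) at equivalence = 0.008017/0.2141 = 0.03745 L.
At equivalence the base is fully converted to CH3NH3+; total volume = 0.06092 L, so [CH3NH3+] = 0.008017/0.06092 = 0.1316 M.
Ka(CH3NH3+) = Kw/Kb = 1.0e-14 / 4.4 x 10^-4 = 2.27e-11.
[H^+] = sqrt(Ka x [CH3NH3+]) = sqrt(2.27e-11 x 0.1316) = 1.73e-6 M.
pH = -log(1.73e-6) = 5.76.

5.76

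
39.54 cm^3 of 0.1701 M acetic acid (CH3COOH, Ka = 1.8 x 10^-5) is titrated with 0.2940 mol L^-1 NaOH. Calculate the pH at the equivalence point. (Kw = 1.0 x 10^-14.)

n(CH3COOH) = 0.1701 x 0.03954 = 0.006726 mol; V(NaOH) at equivalence = 0.006726/0.2940 = 0.02288 L.
At equivalence all the acid is converted to CH3COO-; total volume = 0.03954 + 0.02288 = 0.06242 L, so [CH3COO-] = 0.006726/0.06242 = 0.1078 M.
Kb = Kw/Ka = 1.0e-14 / 1.8 x 10^-5 = 5.56e-10.
[OH^-] = sqrt(Kb x [CH3COO-]) = sqrt(5.56e-10 x 0.1078) = 7.74e-6 M.
pOH = 5.11, so pH = 14.00 - 5.11 = 8.89.

8.89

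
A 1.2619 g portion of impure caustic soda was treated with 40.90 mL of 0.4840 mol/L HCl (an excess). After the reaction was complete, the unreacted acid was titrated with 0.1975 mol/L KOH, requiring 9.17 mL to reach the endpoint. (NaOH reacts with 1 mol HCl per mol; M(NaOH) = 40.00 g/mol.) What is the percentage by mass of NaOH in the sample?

57.0%

Total n(HCl) added = 0.4840 x 0.04090 = 0.01980 mol.
n(KOH) used = 0.1975 x 0.009170 = 0.001811 mol, which equals the excess n(HCl).
So n(HCl) consumed by the sample = 0.01980 - 0.001811 = 0.01798 mol.
n(NaOH) = 0.01798 / 1 = 0.01798 mol.
mass NaOH = 0.01798 x 40.00 = 0.7194 g, so %NaOH = 0.7194/1.2619 x 100 = 57.0%.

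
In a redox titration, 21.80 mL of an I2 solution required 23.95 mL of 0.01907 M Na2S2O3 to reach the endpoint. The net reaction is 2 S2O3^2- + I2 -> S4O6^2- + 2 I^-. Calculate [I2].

n(Na2S2O3) = 0.01907 x 0.02395 = 0.0004567 mol.
From the balanced equation, 2 mol Na2S2O3 reacts with 1 mol I2, so n(I2) = 0.0004567 x 1/2 = 0.0002284 mol.
[I2] = 0.0002284 / 0.02180 L = 0.0105 M.

0.0105 M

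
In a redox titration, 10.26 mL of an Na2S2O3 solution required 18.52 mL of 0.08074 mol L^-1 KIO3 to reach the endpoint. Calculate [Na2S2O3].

0.874 M

n(KIO3) = 0.08074 x 0.01852 = 0.001495 mol.
From the balanced equation, 1 mol KIO3 reacts with 6 mol Na2S2O3, so n(Na2S2O3) = 0.001495 x 6/1 = 0.008972 mol.
[Na2S2O3] = 0.008972 / 0.01026 L = 0.874 M.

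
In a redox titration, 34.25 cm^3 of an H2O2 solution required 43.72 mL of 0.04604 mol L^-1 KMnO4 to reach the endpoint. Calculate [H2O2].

n(KMnO4) = 0.04604 x 0.04372 = 0.002013 mol.
From the balanced equation, 2 mol KMnO4 reacts with 5 mol H2O2, so n(H2O2) = 0.002013 x 5/2 = 0.005032 mol.
[H2O2] = 0.005032 / 0.03425 L = 0.147 M.

0.147 M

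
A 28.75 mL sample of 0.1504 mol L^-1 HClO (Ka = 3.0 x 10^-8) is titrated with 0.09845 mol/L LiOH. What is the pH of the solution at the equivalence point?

n(HClO) = 0.1504 x 0.02875 = 0.004324 mol; V(LiOH) at equivalence = 0.004324/0.09845 = 0.04392 L.
At equivalence all the acid is converted to ClO-; total volume = 0.02875 + 0.04392 = 0.07267 L, so [ClO-] = 0.004324/0.07267 = 0.05950 M.
Kb = Kw/Ka = 1.0e-14 / 3.0 x 10^-8 = 3.33e-7.
[OH^-] = sqrt(Kb x [ClO-]) = sqrt(3.33e-7 x 0.05950) = 0.000141 M.
pOH = 3.85, so pH = 14.00 - 3.85 = 10.15.

10.15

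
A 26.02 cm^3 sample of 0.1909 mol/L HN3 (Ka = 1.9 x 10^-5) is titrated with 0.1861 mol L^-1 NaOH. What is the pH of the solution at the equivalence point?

n(HN3) = 0.1909 x 0.02602 = 0.004967 mol; V(NaOH) at equivalence = 0.004967/0.1861 = 0.02669 L.
At equivalence all the acid is converted to N3-; total volume = 0.02602 + 0.02669 = 0.05271 L, so [N3-] = 0.004967/0.05271 = 0.09423 M.
Kb = Kw/Ka = 1.0e-14 / 1.9 x 10^-5 = 5.26e-10.
[OH^-] = sqrt(Kb x [N3-]) = sqrt(5.26e-10 x 0.09423) = 7.04e-6 M.
pOH = 5.15, so pH = 14.00 - 5.15 = 8.85.

8.85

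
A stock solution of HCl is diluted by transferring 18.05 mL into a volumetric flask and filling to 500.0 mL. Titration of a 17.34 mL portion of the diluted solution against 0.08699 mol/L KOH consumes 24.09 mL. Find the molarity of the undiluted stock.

3.35 M

n(KOH) = 0.08699 x 0.02409 = 0.002096 mol.
n(HCl) in the aliquot = 0.002096 mol.
[diluted HCl] = 0.002096 / 0.01734 = 0.1209 M.
Dilution factor = 500.0/18.05 = 27.70, so [stock] = 0.1209 x 27.70 = 3.35 M.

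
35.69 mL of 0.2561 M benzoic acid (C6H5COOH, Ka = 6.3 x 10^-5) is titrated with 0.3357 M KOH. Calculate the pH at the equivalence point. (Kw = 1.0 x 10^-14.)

8.68

n(C6H5COOH) = 0.2561 x 0.03569 = 0.009140 mol; V(KOH) at equivalence = 0.009140/0.3357 = 0.02723 L.
At equivalence all the acid is converted to C6H5COO-; total volume = 0.03569 + 0.02723 = 0.06292 L, so [C6H5COO-] = 0.009140/0.06292 = 0.1453 M.
Kb = Kw/Ka = 1.0e-14 / 6.3 x 10^-5 = 1.59e-10.
[OH^-] = sqrt(Kb x [C6H5COO-]) = sqrt(1.59e-10 x 0.1453) = 4.80e-6 M.
pOH = 5.32, so pH = 14.00 - 5.32 = 8.68.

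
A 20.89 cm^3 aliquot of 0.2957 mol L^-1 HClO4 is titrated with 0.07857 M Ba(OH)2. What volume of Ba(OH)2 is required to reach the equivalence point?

n(HClO4) = 0.2957 mol/L x 0.02089 L = 0.006177 mol.
The neutralisation is 2 HClO4 : 1 Ba(OH)2, so n(Ba(OH)2) = 0.006177 x 1/2 = 0.003089 mol.
V(Ba(OH)2) = 0.003089 / 0.07857 = 0.03931 L = 39.3 mL.

39.3 mL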